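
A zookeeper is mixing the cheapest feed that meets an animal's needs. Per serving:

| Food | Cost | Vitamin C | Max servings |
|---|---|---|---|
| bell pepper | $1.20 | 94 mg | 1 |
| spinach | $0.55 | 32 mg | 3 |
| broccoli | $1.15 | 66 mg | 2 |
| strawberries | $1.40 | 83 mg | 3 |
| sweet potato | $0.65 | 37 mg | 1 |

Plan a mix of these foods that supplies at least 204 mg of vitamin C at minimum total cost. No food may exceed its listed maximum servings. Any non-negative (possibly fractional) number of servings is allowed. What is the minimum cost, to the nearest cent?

Cost per mg of vitamin C: bell pepper $0.0128, strawberries $0.0169, spinach $0.0172, broccoli $0.0174, sweet potato $0.0176.
Take 1 serving of bell pepper: +94.0 mg vitamin C for $1.20 (total $1.20, still need 110.0 mg).
Take 1.325 servings of strawberries: +110.0 mg vitamin C for $1.86 (total $3.06, still need 0.0 mg).
Filling from the cheapest source first is optimal under one linear minimum: $3.06.

$3.06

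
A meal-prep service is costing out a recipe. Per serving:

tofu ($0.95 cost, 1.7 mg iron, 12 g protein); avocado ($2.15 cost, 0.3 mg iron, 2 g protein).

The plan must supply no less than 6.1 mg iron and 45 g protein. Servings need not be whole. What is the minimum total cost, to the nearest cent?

$3.56

For a min-cost LP with two ≥-constraints, a basic feasible solution has at most two positive variables.
tofu only: max(6.1/1.7, 45/12) = 3.75 servings → $3.56.
avocado only: max(6.1/0.3, 45/2) = 22.5 servings → $48.38.
tofu + avocado with both targets exact would need a negative amount; discard.
The minimum over all feasible corners is $3.56.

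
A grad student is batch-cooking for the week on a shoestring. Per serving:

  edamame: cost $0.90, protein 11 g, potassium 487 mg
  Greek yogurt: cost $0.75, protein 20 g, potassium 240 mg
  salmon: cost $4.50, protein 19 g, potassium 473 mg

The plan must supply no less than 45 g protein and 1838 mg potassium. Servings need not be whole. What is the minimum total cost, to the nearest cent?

$3.47

The cheapest plan sits at a corner of the feasible region — with two constraints it uses at most two foods.
edamame only: max(45/11, 1838/487) = 4.091 servings → $3.68.
Greek yogurt only: max(45/20, 1838/240) = 7.658 servings → $5.74.
salmon only: max(45/19, 1838/473) = 3.886 servings → $17.49.
edamame + Greek yogurt with both tight: 3.656 servings and 0.239 servings → $3.47.
edamame + salmon with both tight: 3.367 servings and 0.419 servings → $4.92.
Greek yogurt + salmon: the both-tight solution has a negative serving — not a feasible corner.
The minimum over all feasible corners is $3.47.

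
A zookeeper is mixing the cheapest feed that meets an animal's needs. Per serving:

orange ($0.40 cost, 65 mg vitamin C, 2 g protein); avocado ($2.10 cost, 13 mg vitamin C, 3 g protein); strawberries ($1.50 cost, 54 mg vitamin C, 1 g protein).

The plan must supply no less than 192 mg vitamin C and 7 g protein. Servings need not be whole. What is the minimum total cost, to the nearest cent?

orange only: max(192/65, 7/2) = 3.5 servings → $1.40.
avocado only: max(192/13, 7/3) = 14.77 servings → $31.02.
strawberries only: max(192/54, 7/1) = 7 servings → $10.50.
orange + avocado with both tight: 2.87 servings and 0.4201 servings → $2.03.
orange + strawberries with both targets exact would need a negative amount; discard.
avocado + strawberries with both tight: 1.248 servings and 3.255 servings → $7.50.
The minimum over all feasible corners is $1.40.

$1.40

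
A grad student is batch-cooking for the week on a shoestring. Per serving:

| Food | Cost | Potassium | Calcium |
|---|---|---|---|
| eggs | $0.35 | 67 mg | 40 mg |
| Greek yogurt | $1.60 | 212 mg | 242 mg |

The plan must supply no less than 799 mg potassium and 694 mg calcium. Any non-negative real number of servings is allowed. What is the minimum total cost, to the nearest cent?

With two linear requirements the optimum uses one or two foods; enumerate the corners.
eggs only: max(799/67, 694/40) = 17.35 servings → $6.07.
Greek yogurt only: max(799/212, 694/242) = 3.769 servings → $6.03.
eggs + Greek yogurt with both tight: 5.978 servings and 1.88 servings → $5.10.
The minimum over all feasible corners is $5.10.

$5.10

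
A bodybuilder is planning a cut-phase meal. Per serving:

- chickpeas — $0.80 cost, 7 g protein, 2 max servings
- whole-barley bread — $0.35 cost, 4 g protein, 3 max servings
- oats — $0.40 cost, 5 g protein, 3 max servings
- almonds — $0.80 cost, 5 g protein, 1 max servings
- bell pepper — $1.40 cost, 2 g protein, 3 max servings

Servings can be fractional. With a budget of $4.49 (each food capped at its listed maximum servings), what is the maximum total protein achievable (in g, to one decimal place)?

45.0 g

Protein per dollar: oats 12.5, whole-barley bread 11.43, chickpeas 8.75, almonds 6.25, bell pepper 1.429.
Take 3 servings of oats: spends $1.20, +15.0 g protein (running total 15.0 g).
Take 3 servings of whole-barley bread: spends $1.05, +12.0 g protein (running total 27.0 g).
Take 2 servings of chickpeas: spends $1.60, +14.0 g protein (running total 41.0 g).
Take 0.8 servings of almonds: spends $0.64, +4.0 g protein (running total 45.0 g).
Greedy by best ratio exhausts the cost allowance optimally: 45.0 g.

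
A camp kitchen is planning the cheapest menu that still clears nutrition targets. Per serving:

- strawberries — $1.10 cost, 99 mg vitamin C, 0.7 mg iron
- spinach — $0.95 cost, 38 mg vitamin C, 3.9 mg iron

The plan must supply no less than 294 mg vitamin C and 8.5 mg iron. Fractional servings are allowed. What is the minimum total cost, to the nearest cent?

Compare the cost at each extreme point of the feasible region.
strawberries only: max(294/99, 8.5/0.7) = 12.14 servings → $13.36.
spinach only: max(294/38, 8.5/3.9) = 7.737 servings → $7.35.
strawberries + spinach with both tight: 2.291 servings and 1.768 servings → $4.20.
So the least-cost plan costs $4.20.

$4.20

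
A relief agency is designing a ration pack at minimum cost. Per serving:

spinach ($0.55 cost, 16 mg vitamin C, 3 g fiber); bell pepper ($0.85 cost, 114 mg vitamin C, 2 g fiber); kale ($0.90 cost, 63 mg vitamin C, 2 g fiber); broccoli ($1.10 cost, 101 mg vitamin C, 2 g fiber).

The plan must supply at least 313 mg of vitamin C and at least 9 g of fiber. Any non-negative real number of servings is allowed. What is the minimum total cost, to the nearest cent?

$2.89

For a min-cost LP with two ≥-constraints, a basic feasible solution has at most two positive variables.
spinach only: max(313/16, 9/3) = 19.56 servings → $10.76.
bell pepper only: max(313/114, 9/2) = 4.5 servings → $3.83.
kale only: max(313/63, 9/2) = 4.968 servings → $4.47.
broccoli only: max(313/101, 9/2) = 4.5 servings → $4.95.
spinach + bell pepper with both tight: 1.29 servings and 2.565 servings → $2.89.
spinach + kale: intersection lies outside the first quadrant.
spinach + broccoli with both tight: 1.044 servings and 2.934 servings → $3.80.
bell pepper + kale with both tight: 0.5784 servings and 3.922 servings → $4.02.
bell pepper + broccoli: intersection lies outside the first quadrant.
kale + broccoli with both tight: 3.724 servings and 0.7763 servings → $4.21.
Cheapest feasible corner: $2.89.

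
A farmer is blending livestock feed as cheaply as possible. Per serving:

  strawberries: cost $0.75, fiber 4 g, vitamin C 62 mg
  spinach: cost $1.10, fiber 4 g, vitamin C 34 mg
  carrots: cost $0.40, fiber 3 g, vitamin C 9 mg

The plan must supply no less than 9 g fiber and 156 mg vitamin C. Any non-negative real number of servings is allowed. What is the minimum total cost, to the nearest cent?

$1.89

strawberries only: max(9/4, 156/62) = 2.516 servings → $1.89.
spinach only: max(9/4, 156/34) = 4.588 servings → $5.05.
carrots only: max(9/3, 156/9) = 17.33 servings → $6.93.
strawberries + spinach: the both-tight solution has a negative serving — not a feasible corner.
strawberries + carrots: the both-tight solution has a negative serving — not a feasible corner.
spinach + carrots: the both-tight solution has a negative serving — not a feasible corner.
So the least-cost plan costs $1.89.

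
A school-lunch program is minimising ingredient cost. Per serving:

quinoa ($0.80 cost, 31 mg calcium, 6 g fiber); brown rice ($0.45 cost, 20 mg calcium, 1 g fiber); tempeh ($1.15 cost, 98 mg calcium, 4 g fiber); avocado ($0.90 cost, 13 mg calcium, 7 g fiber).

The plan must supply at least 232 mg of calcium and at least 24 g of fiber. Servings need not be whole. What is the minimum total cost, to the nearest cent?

$4.06

With two linear requirements the optimum uses one or two foods; enumerate the corners.
quinoa only: max(232/31, 24/6) = 7.484 servings → $5.99.
brown rice only: max(232/20, 24/1) = 24 servings → $10.80.
tempeh only: max(232/98, 24/4) = 6 servings → $6.90.
avocado only: max(232/13, 24/7) = 17.85 servings → $16.06.
quinoa + brown rice with both tight: 2.787 servings and 7.281 servings → $5.51.
quinoa + tempeh with both tight: 3.069 servings and 1.397 servings → $4.06.
quinoa + avocado with both targets exact would need a negative amount; discard.
brown rice + tempeh: intersection lies outside the first quadrant.
brown rice + avocado with both tight: 10.33 servings and 1.953 servings → $6.41.
tempeh + avocado with both tight: 2.069 servings and 2.246 servings → $4.40.
Cheapest feasible corner: $4.06.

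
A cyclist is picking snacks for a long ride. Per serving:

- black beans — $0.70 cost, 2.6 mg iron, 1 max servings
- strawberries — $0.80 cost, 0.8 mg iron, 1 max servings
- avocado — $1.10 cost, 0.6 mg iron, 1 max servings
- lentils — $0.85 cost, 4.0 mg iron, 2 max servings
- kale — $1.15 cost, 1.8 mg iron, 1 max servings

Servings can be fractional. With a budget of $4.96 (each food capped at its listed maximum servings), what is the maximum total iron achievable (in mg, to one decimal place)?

Iron per dollar: lentils 4.706, black beans 3.714, kale 1.565, strawberries 1, avocado 0.5455.
Take 2 servings of lentils: spends $1.70, +8.0 mg iron (running total 8.0 mg).
Take 1 serving of black beans: spends $0.70, +2.6 mg iron (running total 10.6 mg).
Take 1 serving of kale: spends $1.15, +1.8 mg iron (running total 12.4 mg).
Take 1 serving of strawberries: spends $0.80, +0.8 mg iron (running total 13.2 mg).
Take 0.5545 servings of avocado: spends $0.61, +0.3 mg iron (running total 13.5 mg).
Filling greedily by iron-per-dollar is optimal for one linear limit, giving 13.5 mg.

13.5 mg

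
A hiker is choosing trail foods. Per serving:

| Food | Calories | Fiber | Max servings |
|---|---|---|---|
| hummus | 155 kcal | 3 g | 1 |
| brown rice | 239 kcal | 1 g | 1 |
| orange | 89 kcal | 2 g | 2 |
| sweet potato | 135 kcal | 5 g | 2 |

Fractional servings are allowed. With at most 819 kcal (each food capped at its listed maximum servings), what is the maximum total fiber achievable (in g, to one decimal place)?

17.9 g

Fiber per kcal: sweet potato 0.03704, orange 0.02247, hummus 0.01935, brown rice 0.004184.
Take 2 servings of sweet potato: uses 270 kcal, +10.0 g fiber (running total 10.0 g).
Take 2 servings of orange: uses 178 kcal, +4.0 g fiber (running total 14.0 g).
Take 1 serving of hummus: uses 155 kcal, +3.0 g fiber (running total 17.0 g).
Take 0.9038 servings of brown rice: uses 216 kcal, +0.9 g fiber (running total 17.9 g).
Filling greedily by fiber-per-kcal is optimal for one linear limit, giving 17.9 g.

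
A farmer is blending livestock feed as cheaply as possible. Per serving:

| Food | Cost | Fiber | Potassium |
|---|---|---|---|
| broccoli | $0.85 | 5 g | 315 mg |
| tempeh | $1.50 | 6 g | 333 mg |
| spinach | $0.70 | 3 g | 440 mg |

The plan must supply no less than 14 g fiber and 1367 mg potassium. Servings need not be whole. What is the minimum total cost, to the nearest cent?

Two binding constraints pin down two serving amounts, so the optimal mix uses at most two foods. The candidates are each food alone (scaled to the tighter of fiber/potassium) and each pair with both constraints tight.
broccoli only: max(14/5, 1367/315) = 4.34 servings → $3.69.
tempeh only: max(14/6, 1367/333) = 4.105 servings → $6.16.
spinach only: max(14/3, 1367/440) = 4.667 servings → $3.27.
broccoli + tempeh: the both-tight solution has a negative serving — not a feasible corner.
broccoli + spinach with both tight: 1.641 servings and 1.932 servings → $2.75.
tempeh + spinach with both tight: 1.255 servings and 2.157 servings → $3.39.
So the least-cost plan costs $2.75.

$2.75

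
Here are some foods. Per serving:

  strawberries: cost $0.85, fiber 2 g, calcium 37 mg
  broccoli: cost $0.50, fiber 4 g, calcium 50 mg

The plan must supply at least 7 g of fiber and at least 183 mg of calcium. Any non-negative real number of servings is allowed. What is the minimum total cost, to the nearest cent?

$1.83

An LP optimum is at a vertex; with two nutrient constraints at most two foods are used. Check each candidate.
strawberries only: max(7/2, 183/37) = 4.946 servings → $4.20.
broccoli only: max(7/4, 183/50) = 3.66 servings → $1.83.
strawberries + broccoli: intersection lies outside the first quadrant.
Cheapest feasible corner: $1.83.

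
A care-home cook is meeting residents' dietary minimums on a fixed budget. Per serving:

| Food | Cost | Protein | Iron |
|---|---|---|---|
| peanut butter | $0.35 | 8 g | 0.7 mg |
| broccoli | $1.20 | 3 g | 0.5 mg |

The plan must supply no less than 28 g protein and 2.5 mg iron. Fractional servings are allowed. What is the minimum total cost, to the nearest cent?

$1.25

Two binding constraints pin down two serving amounts, so the optimal mix uses at most two foods. The candidates are each food alone (scaled to the tighter of protein/iron) and each pair with both constraints tight.
peanut butter only: max(28/8, 2.5/0.7) = 3.571 servings → $1.25.
broccoli only: max(28/3, 2.5/0.5) = 9.333 servings → $11.20.
peanut butter + broccoli with both tight: 3.421 servings and 0.2105 servings → $1.45.
Cheapest feasible corner: $1.25.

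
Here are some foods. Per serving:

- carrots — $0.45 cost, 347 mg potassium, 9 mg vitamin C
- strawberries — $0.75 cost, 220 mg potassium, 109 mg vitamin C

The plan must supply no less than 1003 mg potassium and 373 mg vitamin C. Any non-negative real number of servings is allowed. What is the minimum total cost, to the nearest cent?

$2.86

Compare the cost at each extreme point of the feasible region.
carrots only: max(1003/347, 373/9) = 41.44 servings → $18.65.
strawberries only: max(1003/220, 373/109) = 4.559 servings → $3.42.
carrots + strawberries with both tight: 0.7607 servings and 3.359 servings → $2.86.
Cheapest feasible corner: $2.86.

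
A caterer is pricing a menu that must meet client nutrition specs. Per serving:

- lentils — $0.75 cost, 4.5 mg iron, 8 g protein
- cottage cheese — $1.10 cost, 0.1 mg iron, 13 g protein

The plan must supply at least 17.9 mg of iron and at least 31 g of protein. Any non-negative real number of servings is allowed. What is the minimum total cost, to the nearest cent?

Minimising a linear cost over {iron ≥ 17.9, protein ≥ 31, servings ≥ 0} — the optimum is at a vertex, using one or two foods.
lentils only: max(17.9/4.5, 31/8) = 3.978 servings → $2.98.
cottage cheese only: max(17.9/0.1, 31/13) = 179 servings → $196.90.
lentils + cottage cheese: the both-tight solution has a negative serving — not a feasible corner.
Cheapest feasible corner: $2.98.

$2.98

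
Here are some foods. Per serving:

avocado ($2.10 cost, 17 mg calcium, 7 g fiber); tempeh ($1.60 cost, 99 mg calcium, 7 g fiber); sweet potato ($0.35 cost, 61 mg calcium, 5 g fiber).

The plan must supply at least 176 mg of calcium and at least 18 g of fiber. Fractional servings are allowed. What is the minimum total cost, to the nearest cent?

Minimising a linear cost over {calcium ≥ 176, fiber ≥ 18, servings ≥ 0} — the optimum is at a vertex, using one or two foods.
avocado only: max(176/17, 18/7) = 10.35 servings → $21.74.
tempeh only: max(176/99, 18/7) = 2.571 servings → $4.11.
sweet potato only: max(176/61, 18/5) = 3.6 servings → $1.26.
avocado + tempeh with both tight: 0.9582 servings and 1.613 servings → $4.59.
avocado + sweet potato with both tight: 0.6374 servings and 2.708 servings → $2.29.
tempeh + sweet potato: the both-tight solution has a negative serving — not a feasible corner.
Cheapest feasible corner: $1.26.

$1.26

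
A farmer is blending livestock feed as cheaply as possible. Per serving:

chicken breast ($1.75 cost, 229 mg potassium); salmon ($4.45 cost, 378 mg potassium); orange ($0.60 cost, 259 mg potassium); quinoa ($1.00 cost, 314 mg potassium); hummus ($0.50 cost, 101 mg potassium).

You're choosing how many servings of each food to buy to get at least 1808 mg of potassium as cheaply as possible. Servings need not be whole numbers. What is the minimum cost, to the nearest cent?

Cost per mg of potassium: orange $0.0023, quinoa $0.0032, hummus $0.0050, chicken breast $0.0076, salmon $0.0118.
With no serving limits, use only orange: 1808 mg / 259 mg = 6.981 servings × $0.60 = $4.19.

$4.19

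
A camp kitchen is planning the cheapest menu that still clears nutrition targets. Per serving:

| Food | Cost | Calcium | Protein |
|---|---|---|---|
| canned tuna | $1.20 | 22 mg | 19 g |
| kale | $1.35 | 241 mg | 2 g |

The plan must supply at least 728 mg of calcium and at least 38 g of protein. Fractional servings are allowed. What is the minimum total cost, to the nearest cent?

canned tuna only: max(728/22, 38/19) = 33.09 servings → $39.71.
kale only: max(728/241, 38/2) = 19 servings → $25.65.
canned tuna + kale with both tight: 1.698 servings and 2.866 servings → $5.91.
The minimum over all feasible corners is $5.91.

$5.91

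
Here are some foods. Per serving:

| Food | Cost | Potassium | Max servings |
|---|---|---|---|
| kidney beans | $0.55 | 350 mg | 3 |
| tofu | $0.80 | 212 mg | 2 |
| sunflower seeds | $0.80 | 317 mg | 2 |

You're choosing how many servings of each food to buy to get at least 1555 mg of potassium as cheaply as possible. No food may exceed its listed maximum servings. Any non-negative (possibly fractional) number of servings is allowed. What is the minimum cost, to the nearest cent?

Cost per mg of potassium: kidney beans $0.0016, sunflower seeds $0.0025, tofu $0.0038.
Take 3 servings of kidney beans: +1050.0 mg potassium for $1.65 (total $1.65, still need 505.0 mg).
Take 1.593 servings of sunflower seeds: +505.0 mg potassium for $1.27 (total $2.92, still need 0.0 mg).
Filling from the cheapest source first is optimal under one linear minimum: $2.92.

$2.92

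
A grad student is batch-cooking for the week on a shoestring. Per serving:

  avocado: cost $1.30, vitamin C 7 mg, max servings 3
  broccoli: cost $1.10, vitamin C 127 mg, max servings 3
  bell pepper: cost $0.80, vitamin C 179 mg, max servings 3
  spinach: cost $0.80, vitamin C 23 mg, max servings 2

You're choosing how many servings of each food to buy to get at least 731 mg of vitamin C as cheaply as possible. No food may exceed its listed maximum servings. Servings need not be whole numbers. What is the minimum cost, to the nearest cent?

$4.08

Cost per mg of vitamin C: bell pepper $0.0045, broccoli $0.0087, spinach $0.0348, avocado $0.1857.
Take 3 servings of bell pepper: +537.0 mg vitamin C for $2.40 (total $2.40, still need 194.0 mg).
Take 1.528 servings of broccoli: +194.0 mg vitamin C for $1.68 (total $4.08, still need 0.0 mg).
Filling from the cheapest source first is optimal under one linear minimum: $4.08.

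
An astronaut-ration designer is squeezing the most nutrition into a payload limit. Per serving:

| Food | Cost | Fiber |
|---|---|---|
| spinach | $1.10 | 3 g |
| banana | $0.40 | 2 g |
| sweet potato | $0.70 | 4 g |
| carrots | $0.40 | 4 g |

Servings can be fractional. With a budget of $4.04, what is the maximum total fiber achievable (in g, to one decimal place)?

Fiber per dollar: carrots 10, sweet potato 5.714, banana 5, spinach 2.727.
With no serving limits, spend the whole cost allowance on carrots: $4.04 / $0.40 × 4 g = 40.4 g.

40.4 g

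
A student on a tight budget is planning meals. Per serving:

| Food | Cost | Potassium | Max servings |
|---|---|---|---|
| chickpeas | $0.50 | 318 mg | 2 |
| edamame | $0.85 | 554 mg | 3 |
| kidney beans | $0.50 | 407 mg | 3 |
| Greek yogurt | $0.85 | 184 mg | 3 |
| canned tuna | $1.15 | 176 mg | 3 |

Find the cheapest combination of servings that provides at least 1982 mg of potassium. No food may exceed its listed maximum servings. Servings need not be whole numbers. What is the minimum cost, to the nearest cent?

Cost per mg of potassium: kidney beans $0.0012, edamame $0.0015, chickpeas $0.0016, Greek yogurt $0.0046, canned tuna $0.0065.
Take 3 servings of kidney beans: +1221.0 mg potassium for $1.50 (total $1.50, still need 761.0 mg).
Take 1.374 servings of edamame: +761.0 mg potassium for $1.17 (total $2.67, still need 0.0 mg).
Greedy by cheapest-per-mg is optimal for a single linear constraint, so the minimum cost is $2.67.

$2.67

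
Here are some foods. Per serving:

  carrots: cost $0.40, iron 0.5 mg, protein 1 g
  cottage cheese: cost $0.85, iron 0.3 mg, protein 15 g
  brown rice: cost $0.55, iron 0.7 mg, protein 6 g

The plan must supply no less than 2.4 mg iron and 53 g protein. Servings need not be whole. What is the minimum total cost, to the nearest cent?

$3.49

carrots only: max(2.4/0.5, 53/1) = 53 servings → $21.20.
cottage cheese only: max(2.4/0.3, 53/15) = 8 servings → $6.80.
brown rice only: max(2.4/0.7, 53/6) = 8.833 servings → $4.86.
carrots + cottage cheese with both tight: 2.792 servings and 3.347 servings → $3.96.
carrots + brown rice with both targets exact would need a negative amount; discard.
cottage cheese + brown rice with both tight: 2.609 servings and 2.31 servings → $3.49.
So the least-cost plan costs $3.49.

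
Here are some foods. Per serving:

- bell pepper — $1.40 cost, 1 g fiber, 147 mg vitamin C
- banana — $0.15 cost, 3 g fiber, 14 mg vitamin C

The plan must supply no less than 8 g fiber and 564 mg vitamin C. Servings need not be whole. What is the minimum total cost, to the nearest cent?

$5.40

Two binding constraints pin down two serving amounts, so the optimal mix uses at most two foods. The candidates are each food alone (scaled to the tighter of fiber/vitamin C) and each pair with both constraints tight.
bell pepper only: max(8/1, 564/147) = 8 servings → $11.20.
banana only: max(8/3, 564/14) = 40.29 servings → $6.04.
bell pepper + banana with both tight: 3.7 servings and 1.433 servings → $5.40.
The minimum over all feasible corners is $5.40.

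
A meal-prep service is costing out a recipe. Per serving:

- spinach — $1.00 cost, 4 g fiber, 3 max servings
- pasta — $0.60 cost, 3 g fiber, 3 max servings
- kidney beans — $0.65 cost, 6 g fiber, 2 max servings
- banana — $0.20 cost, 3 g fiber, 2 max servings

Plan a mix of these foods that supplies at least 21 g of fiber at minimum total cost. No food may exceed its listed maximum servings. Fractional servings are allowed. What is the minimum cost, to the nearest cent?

Cost per g of fiber: banana $0.0667, kidney beans $0.1083, pasta $0.2000, spinach $0.2500.
Take 2 servings of banana: +6.0 g fiber for $0.40 (total $0.40, still need 15.0 g).
Take 2 servings of kidney beans: +12.0 g fiber for $1.30 (total $1.70, still need 3.0 g).
Take 1 serving of pasta: +3.0 g fiber for $0.60 (total $2.30, still need 0.0 g).
Filling from the cheapest source first is optimal under one linear minimum: $2.30.

$2.30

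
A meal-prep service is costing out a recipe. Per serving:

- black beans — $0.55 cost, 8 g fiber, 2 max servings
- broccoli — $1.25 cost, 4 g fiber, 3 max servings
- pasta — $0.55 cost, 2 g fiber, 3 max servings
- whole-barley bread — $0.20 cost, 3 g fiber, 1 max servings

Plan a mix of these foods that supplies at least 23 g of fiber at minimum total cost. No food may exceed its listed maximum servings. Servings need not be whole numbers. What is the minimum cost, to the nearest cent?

Cost per g of fiber: whole-barley bread $0.0667, black beans $0.0688, pasta $0.2750, broccoli $0.3125.
Take 1 serving of whole-barley bread: +3.0 g fiber for $0.20 (total $0.20, still need 20.0 g).
Take 2 servings of black beans: +16.0 g fiber for $1.10 (total $1.30, still need 4.0 g).
Take 2 servings of pasta: +4.0 g fiber for $1.10 (total $2.40, still need 0.0 g).
Greedy by cheapest-per-g is optimal for a single linear constraint, so the minimum cost is $2.40.

$2.40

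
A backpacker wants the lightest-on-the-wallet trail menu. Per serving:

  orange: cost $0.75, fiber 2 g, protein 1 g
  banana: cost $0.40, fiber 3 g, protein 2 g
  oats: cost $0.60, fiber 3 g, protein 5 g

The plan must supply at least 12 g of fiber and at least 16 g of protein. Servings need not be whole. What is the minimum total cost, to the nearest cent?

This is a tiny linear program; its minimum lies at a vertex of the feasible set. List the vertices and price them.
orange only: max(12/2, 16/1) = 16 servings → $12.00.
banana only: max(12/3, 16/2) = 8 servings → $3.20.
oats only: max(12/3, 16/5) = 4 servings → $2.40.
orange + banana with both targets exact would need a negative amount; discard.
orange + oats with both tight: 1.714 servings and 2.857 servings → $3.00.
banana + oats with both tight: 1.333 servings and 2.667 servings → $2.13.
Cheapest feasible corner: $2.13.

$2.13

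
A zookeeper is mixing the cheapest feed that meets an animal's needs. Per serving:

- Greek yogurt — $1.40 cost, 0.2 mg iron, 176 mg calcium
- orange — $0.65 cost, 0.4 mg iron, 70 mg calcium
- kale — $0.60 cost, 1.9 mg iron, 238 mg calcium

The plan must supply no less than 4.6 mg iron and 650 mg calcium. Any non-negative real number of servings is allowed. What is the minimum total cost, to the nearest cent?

Greek yogurt only: max(4.6/0.2, 650/176) = 23 servings → $32.20.
orange only: max(4.6/0.4, 650/70) = 11.5 servings → $7.47.
kale only: max(4.6/1.9, 650/238) = 2.731 servings → $1.64.
Greek yogurt + orange: the both-tight solution has a negative serving — not a feasible corner.
Greek yogurt + kale with both tight: 0.4888 servings and 2.37 servings → $2.11.
orange + kale with both tight: 3.709 servings and 1.64 servings → $3.39.
Cheapest feasible corner: $1.64.

$1.64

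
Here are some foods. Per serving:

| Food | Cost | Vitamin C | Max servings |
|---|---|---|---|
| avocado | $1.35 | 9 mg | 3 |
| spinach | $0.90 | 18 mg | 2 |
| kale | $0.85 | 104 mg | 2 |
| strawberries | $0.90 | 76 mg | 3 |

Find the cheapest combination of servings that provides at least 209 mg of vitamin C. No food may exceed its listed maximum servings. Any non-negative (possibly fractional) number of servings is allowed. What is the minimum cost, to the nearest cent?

$1.71

Cost per mg of vitamin C: kale $0.0082, strawberries $0.0118, spinach $0.0500, avocado $0.1500.
Take 2 servings of kale: +208.0 mg vitamin C for $1.70 (total $1.70, still need 1.0 mg).
Take 0.01316 servings of strawberries: +1.0 mg vitamin C for $0.01 (total $1.71, still need 0.0 mg).
Filling from the cheapest source first is optimal under one linear minimum: $1.71.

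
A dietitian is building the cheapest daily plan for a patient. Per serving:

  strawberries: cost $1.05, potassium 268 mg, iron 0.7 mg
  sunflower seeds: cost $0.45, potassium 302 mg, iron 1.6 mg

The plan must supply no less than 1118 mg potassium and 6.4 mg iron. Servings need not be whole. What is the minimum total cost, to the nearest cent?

$1.80

With two linear requirements the optimum uses one or two foods; enumerate the corners.
strawberries only: max(1118/268, 6.4/0.7) = 9.143 servings → $9.60.
sunflower seeds only: max(1118/302, 6.4/1.6) = 4 servings → $1.80.
strawberries + sunflower seeds: the both-tight solution has a negative serving — not a feasible corner.
Cheapest feasible corner: $1.80.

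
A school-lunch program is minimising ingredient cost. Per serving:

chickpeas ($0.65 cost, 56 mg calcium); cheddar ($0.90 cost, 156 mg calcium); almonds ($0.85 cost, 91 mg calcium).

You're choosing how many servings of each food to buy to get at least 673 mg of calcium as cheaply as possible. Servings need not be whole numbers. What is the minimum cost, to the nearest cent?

$3.88

Cost per mg of calcium: cheddar $0.0058, almonds $0.0093, chickpeas $0.0116.
With no serving limits, use only cheddar: 673 mg / 156 mg = 4.314 servings × $0.90 = $3.88.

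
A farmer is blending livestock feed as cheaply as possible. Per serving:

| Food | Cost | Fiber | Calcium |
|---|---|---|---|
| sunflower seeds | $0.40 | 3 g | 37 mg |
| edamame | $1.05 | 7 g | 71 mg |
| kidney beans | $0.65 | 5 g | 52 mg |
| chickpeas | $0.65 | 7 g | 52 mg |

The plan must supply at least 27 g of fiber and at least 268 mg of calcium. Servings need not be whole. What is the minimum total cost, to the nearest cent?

$3.06

A basic optimal solution has at most two foods positive. Try each food alone and each pair with both targets met exactly.
sunflower seeds only: max(27/3, 268/37) = 9 servings → $3.60.
edamame only: max(27/7, 268/71) = 3.857 servings → $4.05.
kidney beans only: max(27/5, 268/52) = 5.4 servings → $3.51.
chickpeas only: max(27/7, 268/52) = 5.154 servings → $3.35.
sunflower seeds + edamame: intersection lies outside the first quadrant.
sunflower seeds + kidney beans with both targets exact would need a negative amount; discard.
sunflower seeds + chickpeas with both tight: 4.583 servings and 1.893 servings → $3.06.
edamame + kidney beans: the both-tight solution has a negative serving — not a feasible corner.
edamame + chickpeas with both tight: 3.549 servings and 0.3083 servings → $3.93.
kidney beans + chickpeas with both tight: 4.538 servings and 0.6154 servings → $3.35.
The minimum over all feasible corners is $3.06.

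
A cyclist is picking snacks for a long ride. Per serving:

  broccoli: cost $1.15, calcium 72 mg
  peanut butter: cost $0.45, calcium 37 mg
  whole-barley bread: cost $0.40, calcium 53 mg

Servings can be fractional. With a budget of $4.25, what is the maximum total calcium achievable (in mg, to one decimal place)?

Calcium per dollar: whole-barley bread 132.5, peanut butter 82.22, broccoli 62.61.
With no serving limits, spend the whole cost allowance on whole-barley bread: $4.25 / $0.40 × 53 mg = 563.1 mg.

563.1 mg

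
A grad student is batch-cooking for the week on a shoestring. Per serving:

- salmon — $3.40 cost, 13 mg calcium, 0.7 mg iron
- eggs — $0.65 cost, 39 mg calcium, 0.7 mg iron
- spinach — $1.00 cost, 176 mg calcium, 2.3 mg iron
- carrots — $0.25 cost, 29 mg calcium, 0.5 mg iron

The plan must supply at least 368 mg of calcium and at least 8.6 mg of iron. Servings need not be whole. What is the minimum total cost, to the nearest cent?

$3.74

salmon only: max(368/13, 8.6/0.7) = 28.31 servings → $96.25.
eggs only: max(368/39, 8.6/0.7) = 12.29 servings → $7.99.
spinach only: max(368/176, 8.6/2.3) = 3.739 servings → $3.74.
carrots only: max(368/29, 8.6/0.5) = 17.2 servings → $4.30.
salmon + eggs with both tight: 4.275 servings and 8.011 servings → $19.74.
salmon + spinach with both tight: 7.151 servings and 1.563 servings → $25.88.
salmon + carrots with both tight: 4.739 servings and 10.57 servings → $18.75.
eggs + spinach: intersection lies outside the first quadrant.
eggs + carrots with both targets exact would need a negative amount; discard.
spinach + carrots: the both-tight solution has a negative serving — not a feasible corner.
Cheapest feasible corner: $3.74.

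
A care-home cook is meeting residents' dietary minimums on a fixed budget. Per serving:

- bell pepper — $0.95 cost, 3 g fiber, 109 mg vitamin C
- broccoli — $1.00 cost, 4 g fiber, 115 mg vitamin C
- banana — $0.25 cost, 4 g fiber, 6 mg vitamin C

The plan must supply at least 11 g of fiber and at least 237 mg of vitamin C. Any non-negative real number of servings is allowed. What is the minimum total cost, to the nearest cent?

The cheapest plan sits at a corner of the feasible region — with two constraints it uses at most two foods.
bell pepper only: max(11/3, 237/109) = 3.667 servings → $3.48.
broccoli only: max(11/4, 237/115) = 2.75 servings → $2.75.
banana only: max(11/4, 237/6) = 39.5 servings → $9.88.
bell pepper + broccoli with both targets exact would need a negative amount; discard.
bell pepper + banana with both tight: 2.11 servings and 1.167 servings → $2.30.
broccoli + banana with both tight: 2.023 servings and 0.7271 servings → $2.20.
The minimum over all feasible corners is $2.20.

$2.20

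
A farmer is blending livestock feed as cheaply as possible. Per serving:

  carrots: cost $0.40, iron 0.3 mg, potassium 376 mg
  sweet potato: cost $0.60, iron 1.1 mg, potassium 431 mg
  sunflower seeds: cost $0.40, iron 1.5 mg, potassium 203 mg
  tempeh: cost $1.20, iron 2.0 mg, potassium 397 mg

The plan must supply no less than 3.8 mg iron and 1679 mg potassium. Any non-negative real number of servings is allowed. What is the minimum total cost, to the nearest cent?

At the optimum either one food covers both requirements or two foods hit both targets exactly; no other combination can be cheaper.
carrots only: max(3.8/0.3, 1679/376) = 12.67 servings → $5.07.
sweet potato only: max(3.8/1.1, 1679/431) = 3.896 servings → $2.34.
sunflower seeds only: max(3.8/1.5, 1679/203) = 8.271 servings → $3.31.
tempeh only: max(3.8/2.0, 1679/397) = 4.229 servings → $5.08.
carrots + sweet potato with both tight: 0.7355 servings and 3.254 servings → $2.25.
carrots + sunflower seeds with both tight: 3.473 servings and 1.839 servings → $2.12.
carrots + tempeh with both tight: 2.922 servings and 1.462 servings → $2.92.
sweet potato + sunflower seeds: intersection lies outside the first quadrant.
sweet potato + tempeh: the both-tight solution has a negative serving — not a feasible corner.
sunflower seeds + tempeh: the both-tight solution has a negative serving — not a feasible corner.
The minimum over all feasible corners is $2.12.

$2.12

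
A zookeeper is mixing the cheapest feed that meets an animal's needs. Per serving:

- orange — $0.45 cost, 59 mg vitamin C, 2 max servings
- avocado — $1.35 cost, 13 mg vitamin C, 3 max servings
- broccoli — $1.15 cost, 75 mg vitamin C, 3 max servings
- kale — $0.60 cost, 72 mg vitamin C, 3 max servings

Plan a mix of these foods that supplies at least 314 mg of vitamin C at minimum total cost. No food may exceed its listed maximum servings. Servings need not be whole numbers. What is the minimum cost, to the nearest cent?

$2.53

Cost per mg of vitamin C: orange $0.0076, kale $0.0083, broccoli $0.0153, avocado $0.1038.
Take 2 servings of orange: +118.0 mg vitamin C for $0.90 (total $0.90, still need 196.0 mg).
Take 2.722 servings of kale: +196.0 mg vitamin C for $1.63 (total $2.53, still need 0.0 mg).
Greedy by cheapest-per-mg is optimal for a single linear constraint, so the minimum cost is $2.53.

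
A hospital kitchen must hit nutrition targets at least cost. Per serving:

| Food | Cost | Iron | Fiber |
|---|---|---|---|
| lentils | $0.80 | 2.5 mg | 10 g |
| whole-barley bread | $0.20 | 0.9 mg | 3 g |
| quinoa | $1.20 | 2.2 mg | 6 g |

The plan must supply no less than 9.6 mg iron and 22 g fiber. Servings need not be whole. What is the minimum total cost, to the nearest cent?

$2.13

With two linear requirements the optimum uses one or two foods; enumerate the corners.
lentils only: max(9.6/2.5, 22/10) = 3.84 servings → $3.07.
whole-barley bread only: max(9.6/0.9, 22/3) = 10.67 servings → $2.13.
quinoa only: max(9.6/2.2, 22/6) = 4.364 servings → $5.24.
lentils + whole-barley bread with both targets exact would need a negative amount; discard.
lentils + quinoa with both targets exact would need a negative amount; discard.
whole-barley bread + quinoa with both targets exact would need a negative amount; discard.
So the least-cost plan costs $2.13.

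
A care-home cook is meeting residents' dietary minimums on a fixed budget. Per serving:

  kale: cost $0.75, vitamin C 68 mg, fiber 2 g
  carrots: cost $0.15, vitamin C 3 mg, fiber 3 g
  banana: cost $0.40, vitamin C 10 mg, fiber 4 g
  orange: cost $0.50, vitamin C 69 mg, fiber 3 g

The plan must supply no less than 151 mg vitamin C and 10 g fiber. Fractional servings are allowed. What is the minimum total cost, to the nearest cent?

$1.25

For a min-cost LP with two ≥-constraints, a basic feasible solution has at most two positive variables.
kale only: max(151/68, 10/2) = 5 servings → $3.75.
carrots only: max(151/3, 10/3) = 50.33 servings → $7.55.
banana only: max(151/10, 10/4) = 15.1 servings → $6.04.
orange only: max(151/69, 10/3) = 3.333 servings → $1.67.
kale + carrots with both tight: 2.136 servings and 1.909 servings → $1.89.
kale + banana with both tight: 2 servings and 1.5 servings → $2.10.
kale + orange: intersection lies outside the first quadrant.
carrots + banana: the both-tight solution has a negative serving — not a feasible corner.
carrots + orange with both tight: 1.197 servings and 2.136 servings → $1.25.
banana + orange with both tight: 0.9634 servings and 2.049 servings → $1.41.
Cheapest feasible corner: $1.25.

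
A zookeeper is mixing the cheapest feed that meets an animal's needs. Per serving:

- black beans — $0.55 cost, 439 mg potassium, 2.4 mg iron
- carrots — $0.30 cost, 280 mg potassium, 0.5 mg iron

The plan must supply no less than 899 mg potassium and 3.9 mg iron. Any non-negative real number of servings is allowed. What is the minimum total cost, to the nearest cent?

For a min-cost LP with two ≥-constraints, a basic feasible solution has at most two positive variables.
black beans only: max(899/439, 3.9/2.4) = 2.048 servings → $1.13.
carrots only: max(899/280, 3.9/0.5) = 7.8 servings → $2.34.
black beans + carrots with both tight: 1.42 servings and 0.9845 servings → $1.08.
So the least-cost plan costs $1.08.

$1.08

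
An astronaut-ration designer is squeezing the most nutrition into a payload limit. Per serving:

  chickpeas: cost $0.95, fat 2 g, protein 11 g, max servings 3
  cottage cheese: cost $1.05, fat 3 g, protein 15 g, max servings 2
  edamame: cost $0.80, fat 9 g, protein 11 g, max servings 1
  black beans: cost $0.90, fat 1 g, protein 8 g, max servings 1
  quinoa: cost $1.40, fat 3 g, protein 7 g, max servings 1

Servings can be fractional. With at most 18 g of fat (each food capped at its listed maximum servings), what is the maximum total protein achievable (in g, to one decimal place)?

Protein per g fat: black beans 8, chickpeas 5.5, cottage cheese 5, quinoa 2.333, edamame 1.222.
Take 1 serving of black beans: uses 1 g fat, +8.0 g protein (running total 8.0 g).
Take 3 servings of chickpeas: uses 6 g fat, +33.0 g protein (running total 41.0 g).
Take 2 servings of cottage cheese: uses 6 g fat, +30.0 g protein (running total 71.0 g).
Take 1 serving of quinoa: uses 3 g fat, +7.0 g protein (running total 78.0 g).
Take 0.2222 servings of edamame: uses 2 g fat, +2.4 g protein (running total 80.4 g).
Filling greedily by protein-per-g fat is optimal for one linear limit, giving 80.4 g.

80.4 g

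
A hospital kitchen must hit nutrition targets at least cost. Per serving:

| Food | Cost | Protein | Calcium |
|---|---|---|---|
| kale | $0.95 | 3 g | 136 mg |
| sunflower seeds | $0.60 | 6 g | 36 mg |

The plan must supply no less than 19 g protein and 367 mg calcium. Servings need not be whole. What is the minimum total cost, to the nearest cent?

$3.29

Check every corner: each single food scaled to meet both minima, and each pair solved so both constraints bind.
kale only: max(19/3, 367/136) = 6.333 servings → $6.02.
sunflower seeds only: max(19/6, 367/36) = 10.19 servings → $6.12.
kale + sunflower seeds with both tight: 2.144 servings and 2.095 servings → $3.29.
Cheapest feasible corner: $3.29.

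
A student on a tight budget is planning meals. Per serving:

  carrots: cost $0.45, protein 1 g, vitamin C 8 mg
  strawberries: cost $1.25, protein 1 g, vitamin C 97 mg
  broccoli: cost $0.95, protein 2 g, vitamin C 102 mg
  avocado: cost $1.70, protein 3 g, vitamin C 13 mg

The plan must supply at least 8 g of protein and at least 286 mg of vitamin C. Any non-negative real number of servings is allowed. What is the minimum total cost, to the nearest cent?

The cheapest plan sits at a corner of the feasible region — with two constraints it uses at most two foods.
carrots only: max(8/1, 286/8) = 35.75 servings → $16.09.
strawberries only: max(8/1, 286/97) = 8 servings → $10.00.
broccoli only: max(8/2, 286/102) = 4 servings → $3.80.
avocado only: max(8/3, 286/13) = 22 servings → $37.40.
carrots + strawberries with both tight: 5.506 servings and 2.494 servings → $5.60.
carrots + broccoli with both tight: 2.837 servings and 2.581 servings → $3.73.
carrots + avocado: the both-tight solution has a negative serving — not a feasible corner.
strawberries + broccoli with both targets exact would need a negative amount; discard.
strawberries + avocado with both tight: 2.712 servings and 1.763 servings → $6.39.
broccoli + avocado with both tight: 2.693 servings and 0.8714 servings → $4.04.
The minimum over all feasible corners is $3.73.

$3.73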